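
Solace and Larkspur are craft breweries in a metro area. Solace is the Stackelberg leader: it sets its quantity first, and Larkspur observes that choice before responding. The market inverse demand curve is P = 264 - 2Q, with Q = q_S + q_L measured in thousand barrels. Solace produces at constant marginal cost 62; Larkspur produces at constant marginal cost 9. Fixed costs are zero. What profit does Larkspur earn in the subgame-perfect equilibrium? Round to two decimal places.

Solve by backward induction. Given q_S, the follower Larkspur maximises π_L = (264 - 2q_S - 2q_L)q_L - 9q_L.
Follower FOC: 255 - 2q_S - 4q_L = 0, so q_L(q_S) = (255 - 2q_S)/4.
The leader anticipates this reaction. Substituting into P = 264 - 2Q gives P = 273/2 - q_S, so π_S = (273/2 - q_S)q_S - 62q_S.
Leader FOC: 149/2 - 2q_S = 0, so q_S = 149/4.
Then q_L = (255 - 2·(149/4))/4 = 361/8.
Price P = 264 - 2·(659/8) = 397/4.
Larkspur's profit: (397/4 - 9)·(361/8) = 4072.5313.

4072.53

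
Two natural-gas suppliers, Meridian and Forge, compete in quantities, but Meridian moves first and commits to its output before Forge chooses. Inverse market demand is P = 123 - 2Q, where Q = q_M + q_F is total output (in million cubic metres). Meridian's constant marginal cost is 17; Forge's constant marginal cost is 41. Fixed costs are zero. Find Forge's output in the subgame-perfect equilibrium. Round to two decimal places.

4.25

Solve by backward induction. Given q_M, the follower Forge maximises π_F = (123 - 2q_M - 2q_F)q_F - 41q_F.
Follower FOC: 82 - 2q_M - 4q_F = 0, so q_F(q_M) = (82 - 2q_M)/4.
Meridian substitutes q_F(q_M) into its own profit: π_M = q_M(123 - 2q_M - (82 - 2q_M)/2) - 17q_M = (82 - q_M)q_M - 17q_M.
Maximising: ∂π_M/∂q_M = 65 - 2q_M = 0, giving q_M = 65/2.
Then q_F = (82 - 2·(65/2))/4 = 17/4.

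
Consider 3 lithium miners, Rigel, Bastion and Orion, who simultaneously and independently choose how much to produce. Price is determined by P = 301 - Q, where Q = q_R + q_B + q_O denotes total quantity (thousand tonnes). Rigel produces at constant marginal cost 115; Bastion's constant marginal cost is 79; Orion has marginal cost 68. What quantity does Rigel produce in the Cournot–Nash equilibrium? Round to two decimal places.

25.75

Rigel's profit: π_R = (301 - Q)q_R - (115q_R). Setting ∂π_R/∂q_R = 0: 186 - 2q_R - (q_B + q_O) = 0.
Bastion's first-order condition: 222 - 2q_B - (q_R + q_O) = 0.
Orion's profit: π_O = (301 - Q)q_O - (68q_O). Setting ∂π_O/∂q_O = 0: 233 - 2q_O - (q_R + q_B) = 0.
Summing all 3 equations gives 641 − 4Q = 0, hence Q = 641/4.
Back-substituting: q_R = (186 − 641/4) = 103/4, q_B = (222 − 641/4) = 247/4, q_O = (233 − 641/4) = 291/4.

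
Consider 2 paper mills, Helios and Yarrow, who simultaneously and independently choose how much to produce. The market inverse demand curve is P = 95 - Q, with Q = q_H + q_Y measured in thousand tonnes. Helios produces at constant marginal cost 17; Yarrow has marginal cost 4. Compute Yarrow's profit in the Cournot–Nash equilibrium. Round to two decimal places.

1201.78

Helios's profit: π_H = (95 - Q)q_H - (17q_H). Setting ∂π_H/∂q_H = 0: 78 - 2q_H - (q_Y) = 0.
Yarrow's first-order condition: 91 - 2q_Y - (q_H) = 0.
So q_H = (78 - q_Y)/2 and q_Y = (91 - q_H)/2.
Substituting one into the other gives q_H = 65/3 and q_Y = 104/3.
Price P = 95 - 169/3 = 116/3.
Yarrow's profit: (116/3 - 4)·(104/3) = 1201.7778.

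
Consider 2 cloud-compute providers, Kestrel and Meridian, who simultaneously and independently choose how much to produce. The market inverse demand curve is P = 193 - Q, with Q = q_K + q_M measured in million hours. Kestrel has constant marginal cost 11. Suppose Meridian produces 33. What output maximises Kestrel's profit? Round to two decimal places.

74.50

With the rival's output fixed at 33, Kestrel's profit is π_K = (193 - 33 - q_K)q_K - (11q_K) = (160 - q_K)q_K - (11q_K).
∂π_K/∂q_K = 149 - 2q_K = 0, so q_K = 149/2.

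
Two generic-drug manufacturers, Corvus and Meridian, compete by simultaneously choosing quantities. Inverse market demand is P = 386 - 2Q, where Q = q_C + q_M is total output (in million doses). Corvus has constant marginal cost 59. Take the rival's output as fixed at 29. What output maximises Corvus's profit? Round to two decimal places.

With the rival's output fixed at 29, Corvus's profit is π_C = (386 - 2·29 - 2q_C)q_C - (59q_C) = (328 - 2q_C)q_C - (59q_C).
∂π_C/∂q_C = 269 - 4q_C = 0, so q_C = 269/4.

67.25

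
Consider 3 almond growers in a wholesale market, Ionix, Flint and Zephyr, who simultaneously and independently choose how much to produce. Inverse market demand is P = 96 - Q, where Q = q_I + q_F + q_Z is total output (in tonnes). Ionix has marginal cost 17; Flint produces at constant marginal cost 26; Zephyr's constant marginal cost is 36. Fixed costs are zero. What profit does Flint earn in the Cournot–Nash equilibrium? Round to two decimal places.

Ionix's profit: π_I = (96 - Q)q_I - (17q_I). Setting ∂π_I/∂q_I = 0: 79 - 2q_I - (q_F + q_Z) = 0.
Flint's first-order condition: 70 - 2q_F - (q_I + q_Z) = 0.
Zephyr's profit: π_Z = (96 - Q)q_Z - (36q_Z). Setting ∂π_Z/∂q_Z = 0: 60 - 2q_Z - (q_I + q_F) = 0.
Summing all 3 equations gives 209 − 4Q = 0, hence Q = 209/4.
Back-substituting: q_I = (79 − 209/4) = 107/4, q_F = (70 − 209/4) = 71/4, q_Z = (60 − 209/4) = 31/4.
Price P = 96 - 209/4 = 175/4.
Flint's profit: (175/4 - 26)·(71/4) = 315.0625.

315.06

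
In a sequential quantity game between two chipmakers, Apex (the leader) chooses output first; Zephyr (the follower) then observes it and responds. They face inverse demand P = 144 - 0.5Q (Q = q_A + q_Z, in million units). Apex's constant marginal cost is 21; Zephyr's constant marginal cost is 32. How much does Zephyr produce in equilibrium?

45

Solve by backward induction. Given q_A, the follower Zephyr maximises π_Z = (144 - (1/2)q_A - (1/2)q_Z)q_Z - 32q_Z.
∂π_Z/∂q_Z = 112 - (1/2)q_A - q_Z = 0 gives the reaction function q_Z = (112 - (1/2)q_A).
The leader anticipates this reaction. Substituting into P = 144 - 0.5Q gives P = 88 - (1/4)q_A, so π_A = (88 - (1/4)q_A)q_A - 21q_A.
Maximising: ∂π_A/∂q_A = 67 - (1/2)q_A = 0, giving q_A = 134.
Then q_Z = (112 - (1/2)·134) = 45.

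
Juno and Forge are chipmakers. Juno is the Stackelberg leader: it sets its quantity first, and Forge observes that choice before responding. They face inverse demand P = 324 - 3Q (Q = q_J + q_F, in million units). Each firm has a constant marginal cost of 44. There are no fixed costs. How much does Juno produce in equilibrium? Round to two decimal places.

The follower Forge best-responds to any q_J: π_F = (324 - 3Q)q_F - 44q_F.
Setting the follower's marginal profit to zero, 280 - 3q_J - 6q_F = 0, i.e. q_F = (280 - 3q_J)/6.
Juno substitutes q_F(q_J) into its own profit: π_J = q_J(324 - 3q_J - (280 - 3q_J)/2) - 44q_J = (184 - (3/2)q_J)q_J - 44q_J.
The leader's first-order condition 140 - 3q_J = 0 yields q_J = 140/3.
Then q_F = (280 - 3·(140/3))/6 = 70/3.

46.67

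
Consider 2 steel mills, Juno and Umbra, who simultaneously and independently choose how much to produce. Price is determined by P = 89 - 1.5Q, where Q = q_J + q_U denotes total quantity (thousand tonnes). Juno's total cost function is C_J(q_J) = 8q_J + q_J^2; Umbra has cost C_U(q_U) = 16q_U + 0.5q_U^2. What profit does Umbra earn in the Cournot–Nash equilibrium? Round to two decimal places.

376.38

Juno's profit: π_J = (89 - 1.5Q)q_J - (8q_J + q_J²). Setting ∂π_J/∂q_J = 0: 81 - 5q_J - (3/2)(q_U) = 0.
Umbra's first-order condition: 73 - 4q_U - (3/2)(q_J) = 0.
Rearranging gives the reaction functions q_J = (81 - (3/2)q_U)/5 and q_U = (73 - (3/2)q_J)/4.
Solving the pair: q_J = 858/71, q_U = 974/71.
Price P = 89 - (3/2)·(1832/71) = 50.2958.
Umbra's profit: 50.2958·(974/71) - 16·(974/71) - (1/2)(974/71)² = 376.3841.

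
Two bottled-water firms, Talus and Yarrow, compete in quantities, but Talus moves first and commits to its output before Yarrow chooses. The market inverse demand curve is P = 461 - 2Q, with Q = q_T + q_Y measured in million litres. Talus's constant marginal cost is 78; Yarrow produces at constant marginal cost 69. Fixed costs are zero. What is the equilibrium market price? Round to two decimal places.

171.50

The follower Yarrow best-responds to any q_T: π_Y = (461 - 2Q)q_Y - 69q_Y.
Setting the follower's marginal profit to zero, 392 - 2q_T - 4q_Y = 0, i.e. q_Y = (392 - 2q_T)/4.
The leader anticipates this reaction. Substituting into P = 461 - 2Q gives P = 265 - q_T, so π_T = (265 - q_T)q_T - 78q_T.
The leader's first-order condition 187 - 2q_T = 0 yields q_T = 187/2.
Then q_Y = (392 - 2·(187/2))/4 = 205/4.
Total output Q = 579/4, so price P = 461 - 2·(579/4) = 343/2.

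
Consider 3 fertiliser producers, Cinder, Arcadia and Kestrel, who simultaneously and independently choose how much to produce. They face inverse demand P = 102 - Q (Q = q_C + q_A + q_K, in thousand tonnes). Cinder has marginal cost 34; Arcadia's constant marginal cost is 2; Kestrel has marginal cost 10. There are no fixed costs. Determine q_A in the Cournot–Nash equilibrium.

Cinder's profit: π_C = (102 - Q)q_C - (34q_C). Setting ∂π_C/∂q_C = 0: 68 - 2q_C - (q_A + q_K) = 0.
Arcadia's first-order condition: 100 - 2q_A - (q_C + q_K) = 0.
Kestrel's first-order condition: 92 - 2q_K - (q_C + q_A) = 0.
Adding the 3 first-order conditions: 260 − 4Q = 0, so Q = 65.
Back-substituting: q_C = (68 − 65) = 3, q_A = (100 − 65) = 35, q_K = (92 − 65) = 27.

35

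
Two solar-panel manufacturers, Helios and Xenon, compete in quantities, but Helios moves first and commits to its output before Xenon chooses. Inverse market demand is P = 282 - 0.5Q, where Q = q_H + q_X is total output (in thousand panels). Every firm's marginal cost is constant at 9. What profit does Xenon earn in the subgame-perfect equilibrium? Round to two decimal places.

9316.13

The follower Xenon best-responds to any q_H: π_X = (282 - 0.5Q)q_X - 9q_X.
∂π_X/∂q_X = 273 - (1/2)q_H - q_X = 0 gives the reaction function q_X = (273 - (1/2)q_H).
Helios substitutes q_X(q_H) into its own profit: π_H = q_H(282 - (1/2)q_H - (273 - (1/2)q_H)/2) - 9q_H = (291/2 - (1/4)q_H)q_H - 9q_H.
The leader's first-order condition 273/2 - (1/2)q_H = 0 yields q_H = 273.
Then q_X = (273 - (1/2)·273) = 273/2.
Price P = 282 - (1/2)·(819/2) = 309/4.
Xenon's profit: (309/4 - 9)·(273/2) = 9316.1250.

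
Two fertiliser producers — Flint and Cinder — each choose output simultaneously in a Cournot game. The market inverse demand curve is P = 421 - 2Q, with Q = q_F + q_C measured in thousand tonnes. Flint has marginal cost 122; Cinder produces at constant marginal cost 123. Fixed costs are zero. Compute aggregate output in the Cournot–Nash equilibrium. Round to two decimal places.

99.50

Flint's profit: π_F = (421 - 2Q)q_F - (122q_F). Setting ∂π_F/∂q_F = 0: 299 - 4q_F - 2(q_C) = 0.
Cinder's profit: π_C = (421 - 2Q)q_C - (123q_C). Setting ∂π_C/∂q_C = 0: 298 - 4q_C - 2(q_F) = 0.
So q_F = (299 - 2q_C)/4 and q_C = (298 - 2q_F)/4.
Substituting one into the other gives q_F = 50 and q_C = 99/2.
Total output Q = 50 + 99/2 = 199/2.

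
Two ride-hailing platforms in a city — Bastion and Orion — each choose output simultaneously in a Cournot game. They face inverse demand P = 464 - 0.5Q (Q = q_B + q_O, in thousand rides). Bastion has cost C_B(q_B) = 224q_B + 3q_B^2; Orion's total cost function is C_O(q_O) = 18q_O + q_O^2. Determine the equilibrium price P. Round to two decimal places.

379.69

Bastion's profit: π_B = (464 - 0.5Q)q_B - (224q_B + 3q_B²). Setting ∂π_B/∂q_B = 0: 240 - 7q_B - (1/2)(q_O) = 0.
Orion's profit: π_O = (464 - 0.5Q)q_O - (18q_O + q_O²). Setting ∂π_O/∂q_O = 0: 446 - 3q_O - (1/2)(q_B) = 0.
Rearranging gives the reaction functions q_B = (240 - (1/2)q_O)/7 and q_O = (446 - (1/2)q_B)/3.
Substituting one into the other gives q_B = 1988/83 and q_O = 144.6747.
Total output Q = 168.6265, so price P = 464 - (1/2)·168.6265 = 379.6867.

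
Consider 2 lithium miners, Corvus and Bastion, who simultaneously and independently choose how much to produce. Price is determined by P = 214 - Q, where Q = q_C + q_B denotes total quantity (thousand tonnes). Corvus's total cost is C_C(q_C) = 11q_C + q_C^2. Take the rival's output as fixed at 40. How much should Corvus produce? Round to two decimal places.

With the rival's output fixed at 40, Corvus's profit is π_C = (214 - 40 - q_C)q_C - (11q_C + q_C²) = (174 - q_C)q_C - (11q_C + q_C²).
∂π_C/∂q_C = 163 - 4q_C = 0, so q_C = 163/4.

40.75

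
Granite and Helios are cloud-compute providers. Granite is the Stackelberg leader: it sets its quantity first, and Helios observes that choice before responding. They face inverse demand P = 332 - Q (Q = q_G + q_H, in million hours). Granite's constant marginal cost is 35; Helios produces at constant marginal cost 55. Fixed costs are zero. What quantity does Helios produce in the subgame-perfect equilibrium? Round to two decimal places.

59.25

Solve by backward induction. Given q_G, the follower Helios maximises π_H = (332 - q_G - q_H)q_H - 55q_H.
∂π_H/∂q_H = 277 - q_G - 2q_H = 0 gives the reaction function q_H = (277 - q_G)/2.
The leader anticipates this reaction. Substituting into P = 332 - Q gives P = 387/2 - (1/2)q_G, so π_G = (387/2 - (1/2)q_G)q_G - 35q_G.
Maximising: ∂π_G/∂q_G = 317/2 - q_G = 0, giving q_G = 317/2.
Then q_H = (277 - 317/2)/2 = 237/4.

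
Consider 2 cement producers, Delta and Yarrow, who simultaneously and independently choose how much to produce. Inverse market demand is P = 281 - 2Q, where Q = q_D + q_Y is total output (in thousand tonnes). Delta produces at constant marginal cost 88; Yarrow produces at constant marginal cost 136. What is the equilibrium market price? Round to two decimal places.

Delta's profit: π_D = (281 - 2Q)q_D - (88q_D). Setting ∂π_D/∂q_D = 0: 193 - 4q_D - 2(q_Y) = 0.
Yarrow's profit: π_Y = (281 - 2Q)q_Y - (136q_Y). Setting ∂π_Y/∂q_Y = 0: 145 - 4q_Y - 2(q_D) = 0.
Best responses: q_D = (193 - 2q_Y)/4, q_Y = (145 - 2q_D)/4.
Solving the pair: q_D = 241/6, q_Y = 97/6.
Total output Q = 169/3, so price P = 281 - 2·(169/3) = 505/3.

168.33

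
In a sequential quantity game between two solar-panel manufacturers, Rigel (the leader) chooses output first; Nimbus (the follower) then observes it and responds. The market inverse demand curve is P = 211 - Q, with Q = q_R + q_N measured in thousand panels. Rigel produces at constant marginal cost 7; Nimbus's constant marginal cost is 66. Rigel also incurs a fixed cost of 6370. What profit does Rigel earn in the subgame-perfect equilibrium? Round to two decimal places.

The follower Nimbus best-responds to any q_R: π_N = (211 - Q)q_N - 66q_N.
Follower FOC: 145 - q_R - 2q_N = 0, so q_N(q_R) = (145 - q_R)/2.
Rigel substitutes q_N(q_R) into its own profit: π_R = q_R(211 - q_R - (145 - q_R)/2) - 7q_R = (277/2 - (1/2)q_R)q_R - 7q_R.
The leader's first-order condition 263/2 - q_R = 0 yields q_R = 263/2.
Then q_N = (145 - 263/2)/2 = 27/4.
Price P = 211 - 553/4 = 291/4.
Rigel's profit: (291/4 - 7)·(263/2) - 6370 = 2276.1250.

2276.13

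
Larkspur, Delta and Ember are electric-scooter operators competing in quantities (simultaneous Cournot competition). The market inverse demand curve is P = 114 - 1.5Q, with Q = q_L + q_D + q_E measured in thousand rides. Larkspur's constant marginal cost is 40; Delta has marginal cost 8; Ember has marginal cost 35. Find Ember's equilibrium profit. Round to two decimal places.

Larkspur's profit: π_L = (114 - 1.5Q)q_L - (40q_L). Setting ∂π_L/∂q_L = 0: 74 - 3q_L - (3/2)(q_D + q_E) = 0.
Delta's first-order condition: 106 - 3q_D - (3/2)(q_L + q_E) = 0.
Ember's profit: π_E = (114 - 1.5Q)q_E - (35q_E). Setting ∂π_E/∂q_E = 0: 79 - 3q_E - (3/2)(q_L + q_D) = 0.
Summing all 3 equations gives 259 − 6Q = 0, hence Q = 259/6.
Back-substituting: q_L = (74 − 259/4)/(3/2) = 37/6, q_D = (106 − 259/4)/(3/2) = 55/2, q_E = (79 − 259/4)/(3/2) = 19/2.
Price P = 114 - (3/2)·(259/6) = 197/4.
Ember's profit: (197/4 - 35)·(19/2) = 1083/8.

135.38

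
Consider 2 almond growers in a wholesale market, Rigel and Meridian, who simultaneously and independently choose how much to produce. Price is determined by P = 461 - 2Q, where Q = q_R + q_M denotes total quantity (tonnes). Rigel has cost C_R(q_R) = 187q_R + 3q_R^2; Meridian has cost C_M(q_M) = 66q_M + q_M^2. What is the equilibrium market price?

309

Rigel's profit: π_R = (461 - 2Q)q_R - (187q_R + 3q_R²). Setting ∂π_R/∂q_R = 0: 274 - 10q_R - 2(q_M) = 0.
Meridian's first-order condition: 395 - 6q_M - 2(q_R) = 0.
So q_R = (274 - 2q_M)/10 and q_M = (395 - 2q_R)/6.
Substituting one into the other gives q_R = 61/4 and q_M = 243/4.
Total output Q = 76, so price P = 461 - 2·76 = 309.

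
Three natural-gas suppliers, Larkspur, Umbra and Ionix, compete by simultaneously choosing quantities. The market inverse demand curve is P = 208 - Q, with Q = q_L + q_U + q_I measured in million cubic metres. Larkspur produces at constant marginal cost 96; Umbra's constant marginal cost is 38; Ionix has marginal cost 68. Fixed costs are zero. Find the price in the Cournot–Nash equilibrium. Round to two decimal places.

102.50

Larkspur's profit: π_L = (208 - Q)q_L - (96q_L). Setting ∂π_L/∂q_L = 0: 112 - 2q_L - (q_U + q_I) = 0.
Umbra's profit: π_U = (208 - Q)q_U - (38q_U). Setting ∂π_U/∂q_U = 0: 170 - 2q_U - (q_L + q_I) = 0.
Ionix's profit: π_I = (208 - Q)q_I - (68q_I). Setting ∂π_I/∂q_I = 0: 140 - 2q_I - (q_L + q_U) = 0.
Adding the 3 first-order conditions: 422 − 4Q = 0, so Q = 211/2.
Back-substituting: q_L = (112 − 211/2) = 13/2, q_U = (170 − 211/2) = 129/2, q_I = (140 − 211/2) = 69/2.
Total output Q = 211/2, so price P = 208 - 211/2 = 205/2.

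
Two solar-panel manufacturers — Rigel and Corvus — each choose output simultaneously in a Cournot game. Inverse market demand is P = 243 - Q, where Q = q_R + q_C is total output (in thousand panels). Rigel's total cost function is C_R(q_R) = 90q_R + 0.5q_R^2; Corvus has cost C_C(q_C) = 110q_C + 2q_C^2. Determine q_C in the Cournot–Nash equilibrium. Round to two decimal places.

Rigel's profit: π_R = (243 - Q)q_R - (90q_R + (1/2)q_R²). Setting ∂π_R/∂q_R = 0: 153 - 3q_R - (q_C) = 0.
Corvus's profit: π_C = (243 - Q)q_C - (110q_C + 2q_C²). Setting ∂π_C/∂q_C = 0: 133 - 6q_C - (q_R) = 0.
So q_R = (153 - q_C)/3 and q_C = (133 - q_R)/6.
Substituting one into the other gives q_R = 785/17 and q_C = 246/17.

14.47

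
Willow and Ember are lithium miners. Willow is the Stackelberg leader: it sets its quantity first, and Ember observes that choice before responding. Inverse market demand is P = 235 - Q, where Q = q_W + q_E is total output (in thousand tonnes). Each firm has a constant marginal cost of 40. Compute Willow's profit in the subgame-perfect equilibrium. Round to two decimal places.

4753.13

Solve by backward induction. Given q_W, the follower Ember maximises π_E = (235 - q_W - q_E)q_E - 40q_E.
∂π_E/∂q_E = 195 - q_W - 2q_E = 0 gives the reaction function q_E = (195 - q_W)/2.
The leader anticipates this reaction. Substituting into P = 235 - Q gives P = 275/2 - (1/2)q_W, so π_W = (275/2 - (1/2)q_W)q_W - 40q_W.
The leader's first-order condition 195/2 - q_W = 0 yields q_W = 195/2.
Then q_E = (195 - 195/2)/2 = 195/4.
Price P = 235 - 585/4 = 355/4.
Willow's profit: (355/4 - 40)·(195/2) = 4753.1250.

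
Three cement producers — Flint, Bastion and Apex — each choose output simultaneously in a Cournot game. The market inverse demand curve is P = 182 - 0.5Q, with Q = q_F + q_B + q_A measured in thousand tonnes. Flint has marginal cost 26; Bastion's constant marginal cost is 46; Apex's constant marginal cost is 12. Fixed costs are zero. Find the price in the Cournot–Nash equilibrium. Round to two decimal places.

66.50

Flint's profit: π_F = (182 - 0.5Q)q_F - (26q_F). Setting ∂π_F/∂q_F = 0: 156 - q_F - (1/2)(q_B + q_A) = 0.
Bastion's first-order condition: 136 - q_B - (1/2)(q_F + q_A) = 0.
Apex's first-order condition: 170 - q_A - (1/2)(q_F + q_B) = 0.
Adding the 3 first-order conditions: 462 − 2Q = 0, so Q = 231.
Back-substituting: q_F = (156 − 231/2)/(1/2) = 81, q_B = (136 − 231/2)/(1/2) = 41, q_A = (170 − 231/2)/(1/2) = 109.
Total output Q = 231, so price P = 182 - (1/2)·231 = 133/2.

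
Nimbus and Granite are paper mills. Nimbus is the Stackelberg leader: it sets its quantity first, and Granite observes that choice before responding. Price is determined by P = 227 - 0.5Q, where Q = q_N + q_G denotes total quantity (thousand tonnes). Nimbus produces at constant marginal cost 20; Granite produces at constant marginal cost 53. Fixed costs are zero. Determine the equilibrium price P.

The follower Granite best-responds to any q_N: π_G = (227 - 0.5Q)q_G - 53q_G.
Setting the follower's marginal profit to zero, 174 - (1/2)q_N - q_G = 0, i.e. q_G = (174 - (1/2)q_N).
The leader anticipates this reaction. Substituting into P = 227 - 0.5Q gives P = 140 - (1/4)q_N, so π_N = (140 - (1/4)q_N)q_N - 20q_N.
The leader's first-order condition 120 - (1/2)q_N = 0 yields q_N = 240.
Then q_G = (174 - (1/2)·240) = 54.
Total output Q = 294, so price P = 227 - (1/2)·294 = 80.

80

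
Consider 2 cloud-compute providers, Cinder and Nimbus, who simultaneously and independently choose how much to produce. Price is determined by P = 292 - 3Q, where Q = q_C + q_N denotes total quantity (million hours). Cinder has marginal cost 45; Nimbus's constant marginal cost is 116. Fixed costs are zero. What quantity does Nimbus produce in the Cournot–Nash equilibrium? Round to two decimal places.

11.67

Cinder's profit: π_C = (292 - 3Q)q_C - (45q_C). Setting ∂π_C/∂q_C = 0: 247 - 6q_C - 3(q_N) = 0.
Nimbus's profit: π_N = (292 - 3Q)q_N - (116q_N). Setting ∂π_N/∂q_N = 0: 176 - 6q_N - 3(q_C) = 0.
Rearranging gives the reaction functions q_C = (247 - 3q_N)/6 and q_N = (176 - 3q_C)/6.
Solving the pair: q_C = 106/3, q_N = 35/3.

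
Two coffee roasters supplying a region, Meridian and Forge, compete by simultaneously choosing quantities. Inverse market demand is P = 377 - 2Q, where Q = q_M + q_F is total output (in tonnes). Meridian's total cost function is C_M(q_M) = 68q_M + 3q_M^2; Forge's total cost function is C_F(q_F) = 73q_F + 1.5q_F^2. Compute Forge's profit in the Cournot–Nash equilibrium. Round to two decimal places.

Meridian's profit: π_M = (377 - 2Q)q_M - (68q_M + 3q_M²). Setting ∂π_M/∂q_M = 0: 309 - 10q_M - 2(q_F) = 0.
Forge's profit: π_F = (377 - 2Q)q_F - (73q_F + (3/2)q_F²). Setting ∂π_F/∂q_F = 0: 304 - 7q_F - 2(q_M) = 0.
Rearranging gives the reaction functions q_M = (309 - 2q_F)/10 and q_F = (304 - 2q_M)/7.
Solving the pair: q_M = 1555/66, q_F = 1211/33.
Price P = 377 - 2·60.2576 = 256.4848.
Forge's profit: 256.4848·(1211/33) - 73·(1211/33) - (3/2)(1211/33)² = 4713.3365.

4713.34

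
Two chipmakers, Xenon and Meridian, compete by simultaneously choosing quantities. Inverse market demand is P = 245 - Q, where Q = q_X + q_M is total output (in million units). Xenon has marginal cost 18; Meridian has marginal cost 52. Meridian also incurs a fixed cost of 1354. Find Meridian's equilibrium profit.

Xenon's profit: π_X = (245 - Q)q_X - (18q_X). Setting ∂π_X/∂q_X = 0: 227 - 2q_X - (q_M) = 0.
Meridian's profit: π_M = (245 - Q)q_M - (52q_M). Setting ∂π_M/∂q_M = 0: 193 - 2q_M - (q_X) = 0.
Rearranging gives the reaction functions q_X = (227 - q_M)/2 and q_M = (193 - q_X)/2.
Substituting one into the other gives q_X = 87 and q_M = 53.
Price P = 245 - 140 = 105.
Meridian's profit: (105 - 52)·53 - 1354 = 1455.

1455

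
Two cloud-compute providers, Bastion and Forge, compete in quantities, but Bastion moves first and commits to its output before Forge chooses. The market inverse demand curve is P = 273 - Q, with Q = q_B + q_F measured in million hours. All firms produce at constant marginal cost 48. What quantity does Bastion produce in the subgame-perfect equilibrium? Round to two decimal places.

Solve by backward induction. Given q_B, the follower Forge maximises π_F = (273 - q_B - q_F)q_F - 48q_F.
Follower FOC: 225 - q_B - 2q_F = 0, so q_F(q_B) = (225 - q_B)/2.
Bastion substitutes q_F(q_B) into its own profit: π_B = q_B(273 - q_B - (225 - q_B)/2) - 48q_B = (321/2 - (1/2)q_B)q_B - 48q_B.
Maximising: ∂π_B/∂q_B = 225/2 - q_B = 0, giving q_B = 225/2.
Then q_F = (225 - 225/2)/2 = 225/4.

112.50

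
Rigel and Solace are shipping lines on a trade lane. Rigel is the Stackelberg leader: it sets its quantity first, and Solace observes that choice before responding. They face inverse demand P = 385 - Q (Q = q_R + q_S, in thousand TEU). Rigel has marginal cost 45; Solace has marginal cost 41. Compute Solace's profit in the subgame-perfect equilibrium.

7744

The follower Solace best-responds to any q_R: π_S = (385 - Q)q_S - 41q_S.
Follower FOC: 344 - q_R - 2q_S = 0, so q_S(q_R) = (344 - q_R)/2.
The leader anticipates this reaction. Substituting into P = 385 - Q gives P = 213 - (1/2)q_R, so π_R = (213 - (1/2)q_R)q_R - 45q_R.
The leader's first-order condition 168 - q_R = 0 yields q_R = 168.
Then q_S = (344 - 168)/2 = 88.
Price P = 385 - 256 = 129.
Solace's profit: (129 - 41)·88 = 7744.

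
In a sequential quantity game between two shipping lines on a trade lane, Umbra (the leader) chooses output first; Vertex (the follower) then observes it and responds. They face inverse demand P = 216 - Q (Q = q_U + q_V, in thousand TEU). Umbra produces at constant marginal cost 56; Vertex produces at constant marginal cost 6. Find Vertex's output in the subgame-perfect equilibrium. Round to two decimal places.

77.50

The follower Vertex best-responds to any q_U: π_V = (216 - Q)q_V - 6q_V.
∂π_V/∂q_V = 210 - q_U - 2q_V = 0 gives the reaction function q_V = (210 - q_U)/2.
Umbra substitutes q_V(q_U) into its own profit: π_U = q_U(216 - q_U - (210 - q_U)/2) - 56q_U = (111 - (1/2)q_U)q_U - 56q_U.
Maximising: ∂π_U/∂q_U = 55 - q_U = 0, giving q_U = 55.
Then q_V = (210 - 55)/2 = 155/2.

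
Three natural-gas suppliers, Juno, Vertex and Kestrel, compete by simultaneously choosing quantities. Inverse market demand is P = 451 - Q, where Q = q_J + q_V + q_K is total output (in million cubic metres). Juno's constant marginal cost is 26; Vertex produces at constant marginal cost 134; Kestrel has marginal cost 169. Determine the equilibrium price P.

Juno's profit: π_J = (451 - Q)q_J - (26q_J). Setting ∂π_J/∂q_J = 0: 425 - 2q_J - (q_V + q_K) = 0.
Vertex's first-order condition: 317 - 2q_V - (q_J + q_K) = 0.
Kestrel's profit: π_K = (451 - Q)q_K - (169q_K). Setting ∂π_K/∂q_K = 0: 282 - 2q_K - (q_J + q_V) = 0.
Adding the 3 conditions: 1024 − 2Q − 2Q = 0, i.e. Q = 256.
Back-substituting: q_J = (425 − 256) = 169, q_V = (317 − 256) = 61, q_K = (282 − 256) = 26.
Total output Q = 256, so price P = 451 - 256 = 195.

195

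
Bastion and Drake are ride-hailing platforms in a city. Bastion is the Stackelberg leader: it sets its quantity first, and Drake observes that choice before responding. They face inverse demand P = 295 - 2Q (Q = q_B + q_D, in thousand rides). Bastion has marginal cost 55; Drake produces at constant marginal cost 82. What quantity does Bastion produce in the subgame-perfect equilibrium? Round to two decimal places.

Solve by backward induction. Given q_B, the follower Drake maximises π_D = (295 - 2q_B - 2q_D)q_D - 82q_D.
Follower FOC: 213 - 2q_B - 4q_D = 0, so q_D(q_B) = (213 - 2q_B)/4.
The leader anticipates this reaction. Substituting into P = 295 - 2Q gives P = 377/2 - q_B, so π_B = (377/2 - q_B)q_B - 55q_B.
Leader FOC: 267/2 - 2q_B = 0, so q_B = 267/4.
Then q_D = (213 - 2·(267/4))/4 = 159/8.

66.75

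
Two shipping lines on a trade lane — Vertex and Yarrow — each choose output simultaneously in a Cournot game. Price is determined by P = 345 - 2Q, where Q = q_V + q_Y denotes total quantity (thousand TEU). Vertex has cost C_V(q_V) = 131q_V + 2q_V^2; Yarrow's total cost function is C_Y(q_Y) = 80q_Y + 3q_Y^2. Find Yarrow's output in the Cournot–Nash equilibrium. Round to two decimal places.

Vertex's profit: π_V = (345 - 2Q)q_V - (131q_V + 2q_V²). Setting ∂π_V/∂q_V = 0: 214 - 8q_V - 2(q_Y) = 0.
Yarrow's profit: π_Y = (345 - 2Q)q_Y - (80q_Y + 3q_Y²). Setting ∂π_Y/∂q_Y = 0: 265 - 10q_Y - 2(q_V) = 0.
So q_V = (214 - 2q_Y)/8 and q_Y = (265 - 2q_V)/10.
Substituting one into the other gives q_V = 805/38 and q_Y = 423/19.

22.26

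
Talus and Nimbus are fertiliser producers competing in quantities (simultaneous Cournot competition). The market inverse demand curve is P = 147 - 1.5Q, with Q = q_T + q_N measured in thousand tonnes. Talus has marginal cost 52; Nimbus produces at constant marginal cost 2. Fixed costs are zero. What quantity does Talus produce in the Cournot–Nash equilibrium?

10

Talus's profit: π_T = (147 - 1.5Q)q_T - (52q_T). Setting ∂π_T/∂q_T = 0: 95 - 3q_T - (3/2)(q_N) = 0.
Nimbus's first-order condition: 145 - 3q_N - (3/2)(q_T) = 0.
Best responses: q_T = (95 - (3/2)q_N)/3, q_N = (145 - (3/2)q_T)/3.
Substituting one into the other gives q_T = 10 and q_N = 130/3.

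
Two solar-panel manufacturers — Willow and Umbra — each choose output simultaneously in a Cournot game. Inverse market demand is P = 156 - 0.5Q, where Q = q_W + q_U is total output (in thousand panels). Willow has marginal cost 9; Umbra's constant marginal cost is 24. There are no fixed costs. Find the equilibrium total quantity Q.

Willow's profit: π_W = (156 - 0.5Q)q_W - (9q_W). Setting ∂π_W/∂q_W = 0: 147 - q_W - (1/2)(q_U) = 0.
Umbra's first-order condition: 132 - q_U - (1/2)(q_W) = 0.
Best responses: q_W = (147 - (1/2)q_U), q_U = (132 - (1/2)q_W).
Substituting one into the other gives q_W = 108 and q_U = 78.
Total output Q = 108 + 78 = 186.

186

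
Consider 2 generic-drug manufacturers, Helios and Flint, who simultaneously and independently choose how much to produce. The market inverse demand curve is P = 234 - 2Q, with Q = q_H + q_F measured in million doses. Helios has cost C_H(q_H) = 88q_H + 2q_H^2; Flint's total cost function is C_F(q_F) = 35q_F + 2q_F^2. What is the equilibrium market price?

165

Helios's profit: π_H = (234 - 2Q)q_H - (88q_H + 2q_H²). Setting ∂π_H/∂q_H = 0: 146 - 8q_H - 2(q_F) = 0.
Flint's first-order condition: 199 - 8q_F - 2(q_H) = 0.
So q_H = (146 - 2q_F)/8 and q_F = (199 - 2q_H)/8.
Substituting one into the other gives q_H = 77/6 and q_F = 65/3.
Total output Q = 69/2, so price P = 234 - 2·(69/2) = 165.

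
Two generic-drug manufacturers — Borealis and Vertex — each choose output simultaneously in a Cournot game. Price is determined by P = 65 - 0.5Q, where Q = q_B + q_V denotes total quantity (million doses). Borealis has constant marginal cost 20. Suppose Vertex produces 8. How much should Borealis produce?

41

With the rival's output fixed at 8, Borealis's profit is π_B = (65 - (1/2)·8 - (1/2)q_B)q_B - (20q_B) = (61 - (1/2)q_B)q_B - (20q_B).
∂π_B/∂q_B = 41 - q_B = 0, so q_B = 41.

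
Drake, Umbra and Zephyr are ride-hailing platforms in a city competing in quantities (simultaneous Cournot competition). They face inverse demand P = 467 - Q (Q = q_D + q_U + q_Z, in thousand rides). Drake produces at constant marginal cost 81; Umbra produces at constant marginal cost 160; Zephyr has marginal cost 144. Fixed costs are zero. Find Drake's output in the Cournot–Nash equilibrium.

Drake's profit: π_D = (467 - Q)q_D - (81q_D). Setting ∂π_D/∂q_D = 0: 386 - 2q_D - (q_U + q_Z) = 0.
Umbra's first-order condition: 307 - 2q_U - (q_D + q_Z) = 0.
Zephyr's first-order condition: 323 - 2q_Z - (q_D + q_U) = 0.
Adding the 3 first-order conditions: 1016 − 4Q = 0, so Q = 254.
Back-substituting: q_D = (386 − 254) = 132, q_U = (307 − 254) = 53, q_Z = (323 − 254) = 69.

132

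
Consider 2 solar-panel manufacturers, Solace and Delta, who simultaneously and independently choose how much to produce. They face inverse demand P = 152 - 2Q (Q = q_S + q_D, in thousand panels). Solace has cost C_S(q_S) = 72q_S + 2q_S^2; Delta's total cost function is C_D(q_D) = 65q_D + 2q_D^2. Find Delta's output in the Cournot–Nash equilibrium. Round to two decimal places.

8.93

Solace's profit: π_S = (152 - 2Q)q_S - (72q_S + 2q_S²). Setting ∂π_S/∂q_S = 0: 80 - 8q_S - 2(q_D) = 0.
Delta's first-order condition: 87 - 8q_D - 2(q_S) = 0.
Best responses: q_S = (80 - 2q_D)/8, q_D = (87 - 2q_S)/8.
Solving the pair: q_S = 233/30, q_D = 134/15.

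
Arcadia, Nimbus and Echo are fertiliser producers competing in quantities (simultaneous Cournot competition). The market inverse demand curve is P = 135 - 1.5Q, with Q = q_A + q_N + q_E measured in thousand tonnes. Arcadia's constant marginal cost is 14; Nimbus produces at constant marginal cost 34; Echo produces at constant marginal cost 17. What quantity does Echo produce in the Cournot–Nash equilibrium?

22

Arcadia's profit: π_A = (135 - 1.5Q)q_A - (14q_A). Setting ∂π_A/∂q_A = 0: 121 - 3q_A - (3/2)(q_N + q_E) = 0.
Nimbus's profit: π_N = (135 - 1.5Q)q_N - (34q_N). Setting ∂π_N/∂q_N = 0: 101 - 3q_N - (3/2)(q_A + q_E) = 0.
Echo's profit: π_E = (135 - 1.5Q)q_E - (17q_E). Setting ∂π_E/∂q_E = 0: 118 - 3q_E - (3/2)(q_A + q_N) = 0.
Adding the 3 conditions: 340 − 3Q − 3Q = 0, i.e. Q = 170/3.
Back-substituting: q_A = (121 − 85)/(3/2) = 24, q_N = (101 − 85)/(3/2) = 32/3, q_E = (118 − 85)/(3/2) = 22.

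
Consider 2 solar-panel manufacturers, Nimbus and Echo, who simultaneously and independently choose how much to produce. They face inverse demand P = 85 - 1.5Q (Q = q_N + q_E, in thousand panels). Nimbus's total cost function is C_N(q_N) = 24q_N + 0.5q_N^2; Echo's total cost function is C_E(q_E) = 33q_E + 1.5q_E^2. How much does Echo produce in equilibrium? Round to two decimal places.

5.36

Nimbus's profit: π_N = (85 - 1.5Q)q_N - (24q_N + (1/2)q_N²). Setting ∂π_N/∂q_N = 0: 61 - 4q_N - (3/2)(q_E) = 0.
Echo's first-order condition: 52 - 6q_E - (3/2)(q_N) = 0.
Best responses: q_N = (61 - (3/2)q_E)/4, q_E = (52 - (3/2)q_N)/6.
Solving the pair: q_N = 384/29, q_E = 466/87.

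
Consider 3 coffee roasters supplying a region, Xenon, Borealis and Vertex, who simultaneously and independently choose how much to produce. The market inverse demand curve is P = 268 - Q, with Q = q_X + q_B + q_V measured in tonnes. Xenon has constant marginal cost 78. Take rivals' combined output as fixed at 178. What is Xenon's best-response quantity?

With rivals' combined output fixed at 178, Xenon's profit is π_X = (268 - 178 - q_X)q_X - (78q_X) = (90 - q_X)q_X - (78q_X).
∂π_X/∂q_X = 12 - 2q_X = 0, so q_X = 6.

6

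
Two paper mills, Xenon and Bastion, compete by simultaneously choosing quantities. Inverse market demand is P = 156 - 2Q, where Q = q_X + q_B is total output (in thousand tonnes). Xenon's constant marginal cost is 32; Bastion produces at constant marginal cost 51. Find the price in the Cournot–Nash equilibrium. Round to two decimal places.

Xenon's profit: π_X = (156 - 2Q)q_X - (32q_X). Setting ∂π_X/∂q_X = 0: 124 - 4q_X - 2(q_B) = 0.
Bastion's first-order condition: 105 - 4q_B - 2(q_X) = 0.
Best responses: q_X = (124 - 2q_B)/4, q_B = (105 - 2q_X)/4.
Substituting one into the other gives q_X = 143/6 and q_B = 43/3.
Total output Q = 229/6, so price P = 156 - 2·(229/6) = 239/3.

79.67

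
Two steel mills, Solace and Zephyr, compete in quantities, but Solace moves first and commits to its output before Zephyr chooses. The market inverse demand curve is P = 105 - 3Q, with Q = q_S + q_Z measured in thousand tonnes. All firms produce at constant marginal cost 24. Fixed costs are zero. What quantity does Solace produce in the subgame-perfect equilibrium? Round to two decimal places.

13.50

Solve by backward induction. Given q_S, the follower Zephyr maximises π_Z = (105 - 3q_S - 3q_Z)q_Z - 24q_Z.
∂π_Z/∂q_Z = 81 - 3q_S - 6q_Z = 0 gives the reaction function q_Z = (81 - 3q_S)/6.
The leader anticipates this reaction. Substituting into P = 105 - 3Q gives P = 129/2 - (3/2)q_S, so π_S = (129/2 - (3/2)q_S)q_S - 24q_S.
Leader FOC: 81/2 - 3q_S = 0, so q_S = 27/2.
Then q_Z = (81 - 3·(27/2))/6 = 27/4.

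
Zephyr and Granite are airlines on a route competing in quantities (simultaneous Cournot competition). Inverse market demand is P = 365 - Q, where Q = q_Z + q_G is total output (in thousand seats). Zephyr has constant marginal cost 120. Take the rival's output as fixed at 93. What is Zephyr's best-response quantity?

With the rival's output fixed at 93, Zephyr's profit is π_Z = (365 - 93 - q_Z)q_Z - (120q_Z) = (272 - q_Z)q_Z - (120q_Z).
∂π_Z/∂q_Z = 152 - 2q_Z = 0, so q_Z = 76.

76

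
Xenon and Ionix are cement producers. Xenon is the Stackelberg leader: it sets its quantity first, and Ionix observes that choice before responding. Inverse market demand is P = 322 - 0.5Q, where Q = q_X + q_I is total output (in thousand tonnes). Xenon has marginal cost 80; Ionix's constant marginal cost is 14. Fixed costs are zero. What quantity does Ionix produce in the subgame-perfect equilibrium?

The follower Ionix best-responds to any q_X: π_I = (322 - 0.5Q)q_I - 14q_I.
∂π_I/∂q_I = 308 - (1/2)q_X - q_I = 0 gives the reaction function q_I = (308 - (1/2)q_X).
The leader anticipates this reaction. Substituting into P = 322 - 0.5Q gives P = 168 - (1/4)q_X, so π_X = (168 - (1/4)q_X)q_X - 80q_X.
The leader's first-order condition 88 - (1/2)q_X = 0 yields q_X = 176.
Then q_I = (308 - (1/2)·176) = 220.

220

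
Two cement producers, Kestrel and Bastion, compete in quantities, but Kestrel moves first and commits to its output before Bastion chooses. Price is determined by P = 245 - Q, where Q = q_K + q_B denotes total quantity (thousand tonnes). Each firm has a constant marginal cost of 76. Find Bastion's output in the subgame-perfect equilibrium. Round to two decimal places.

42.25

Solve by backward induction. Given q_K, the follower Bastion maximises π_B = (245 - q_K - q_B)q_B - 76q_B.
Follower FOC: 169 - q_K - 2q_B = 0, so q_B(q_K) = (169 - q_K)/2.
Kestrel substitutes q_B(q_K) into its own profit: π_K = q_K(245 - q_K - (169 - q_K)/2) - 76q_K = (321/2 - (1/2)q_K)q_K - 76q_K.
Leader FOC: 169/2 - q_K = 0, so q_K = 169/2.
Then q_B = (169 - 169/2)/2 = 169/4.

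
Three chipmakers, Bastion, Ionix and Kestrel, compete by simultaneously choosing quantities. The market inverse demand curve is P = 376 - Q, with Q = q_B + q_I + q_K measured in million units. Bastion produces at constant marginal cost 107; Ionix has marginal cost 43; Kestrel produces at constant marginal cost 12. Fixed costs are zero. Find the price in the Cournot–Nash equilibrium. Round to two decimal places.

Bastion's profit: π_B = (376 - Q)q_B - (107q_B). Setting ∂π_B/∂q_B = 0: 269 - 2q_B - (q_I + q_K) = 0.
Ionix's first-order condition: 333 - 2q_I - (q_B + q_K) = 0.
Kestrel's profit: π_K = (376 - Q)q_K - (12q_K). Setting ∂π_K/∂q_K = 0: 364 - 2q_K - (q_B + q_I) = 0.
Adding the 3 first-order conditions: 966 − 4Q = 0, so Q = 483/2.
Back-substituting: q_B = (269 − 483/2) = 55/2, q_I = (333 − 483/2) = 183/2, q_K = (364 − 483/2) = 245/2.
Total output Q = 483/2, so price P = 376 - 483/2 = 269/2.

134.50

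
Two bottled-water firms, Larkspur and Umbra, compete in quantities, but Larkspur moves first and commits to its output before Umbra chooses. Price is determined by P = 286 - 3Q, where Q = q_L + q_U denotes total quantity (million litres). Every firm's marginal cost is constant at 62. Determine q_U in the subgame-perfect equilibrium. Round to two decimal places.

18.67

The follower Umbra best-responds to any q_L: π_U = (286 - 3Q)q_U - 62q_U.
∂π_U/∂q_U = 224 - 3q_L - 6q_U = 0 gives the reaction function q_U = (224 - 3q_L)/6.
Larkspur substitutes q_U(q_L) into its own profit: π_L = q_L(286 - 3q_L - (224 - 3q_L)/2) - 62q_L = (174 - (3/2)q_L)q_L - 62q_L.
Leader FOC: 112 - 3q_L = 0, so q_L = 112/3.
Then q_U = (224 - 3·(112/3))/6 = 56/3.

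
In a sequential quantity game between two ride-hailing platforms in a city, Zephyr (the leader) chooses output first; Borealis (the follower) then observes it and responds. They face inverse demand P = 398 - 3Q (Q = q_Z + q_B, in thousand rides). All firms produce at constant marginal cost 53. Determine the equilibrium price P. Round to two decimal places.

Solve by backward induction. Given q_Z, the follower Borealis maximises π_B = (398 - 3q_Z - 3q_B)q_B - 53q_B.
Setting the follower's marginal profit to zero, 345 - 3q_Z - 6q_B = 0, i.e. q_B = (345 - 3q_Z)/6.
Zephyr substitutes q_B(q_Z) into its own profit: π_Z = q_Z(398 - 3q_Z - (345 - 3q_Z)/2) - 53q_Z = (451/2 - (3/2)q_Z)q_Z - 53q_Z.
Maximising: ∂π_Z/∂q_Z = 345/2 - 3q_Z = 0, giving q_Z = 115/2.
Then q_B = (345 - 3·(115/2))/6 = 115/4.
Total output Q = 345/4, so price P = 398 - 3·(345/4) = 557/4.

139.25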